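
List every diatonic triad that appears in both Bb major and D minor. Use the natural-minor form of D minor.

Triads in Bb major: Bb (I), Cm (ii), Dm (iii), Eb (IV), F (V), Gm (vi), Adim (vii°).
Triads in D minor (natural minor): Dm (i), Edim (ii°), F (III), Gm (iv), Am (v), Bb (VI), C (VII).
Shared triads with their functions: Bb (I in Bb major, VI in D minor); Dm (iii in Bb major, i in D minor); F (V in Bb major, III in D minor); Gm (vi in Bb major, iv in D minor).

Bb, Dm, F, Gm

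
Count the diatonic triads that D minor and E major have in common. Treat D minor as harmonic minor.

Diatonic triads of D minor (harmonic minor): D minor (i), E diminished (ii°), F augmented (III+), G minor (iv), A major (V), Bb major (VI), C# diminished (vii°).
Diatonic triads of E major: E major (I), F# minor (ii), G# minor (iii), A major (IV), B major (V), C# minor (vi), D# diminished (vii°).
Matching root and quality in both lists: A major.
That gives 1 common triad.

1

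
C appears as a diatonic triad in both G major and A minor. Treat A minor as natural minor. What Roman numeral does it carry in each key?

IV in G major; III in A minor

The scale of G major is G A B C D E F♯; C is degree 4, and the triad built there (C-E-G) is major, so it is IV.
The scale of A minor (natural minor) is A B C D E F G; C is degree 3, and the triad built there (C-E-G) is major, so it is III.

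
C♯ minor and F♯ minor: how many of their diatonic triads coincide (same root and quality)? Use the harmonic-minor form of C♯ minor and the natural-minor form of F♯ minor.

Diatonic triads of C♯ minor (harmonic minor): C♯m (i), D♯dim (ii°), Eaug (III+), F♯m (iv), G♯ (V), A (VI), B♯dim (vii°).
Diatonic triads of F♯ minor (natural minor): F♯m (i), G♯dim (ii°), A (III), Bm (iv), C♯m (v), D (VI), E (VII).
Matching root and quality in both lists: C♯m, F♯m, A.
That gives 3 common triads.

3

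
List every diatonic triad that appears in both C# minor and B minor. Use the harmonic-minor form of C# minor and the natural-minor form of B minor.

F#m, A

Triads in C# minor (harmonic minor): C# minor (i), D# diminished (ii°), E augmented (III+), F# minor (iv), G# major (V), A major (VI), B# diminished (vii°).
Triads in B minor (natural minor): B minor (i), C# diminished (ii°), D major (III), E minor (iv), F# minor (v), G major (VI), A major (VII).
Shared triads with their functions: F# minor (iv in C# minor, v in B minor); A major (VI in C# minor, VII in B minor).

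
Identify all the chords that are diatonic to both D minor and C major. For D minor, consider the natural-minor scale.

Dm, F, Am, C

Triads in D minor (natural minor): Dm (i), Edim (ii°), F (III), Gm (iv), Am (v), Bb (VI), C (VII).
Triads in C major: C (I), Dm (ii), Em (iii), F (IV), G (V), Am (vi), Bdim (vii°).
Shared triads with their functions: Dm (i in D minor, ii in C major); F (III in D minor, IV in C major); Am (v in D minor, vi in C major); C (VII in D minor, I in C major).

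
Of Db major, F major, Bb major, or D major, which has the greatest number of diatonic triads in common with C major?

F major

Triads of C major: C major (I), D minor (ii), E minor (iii), F major (IV), G major (V), A minor (vi), B diminished (vii°).
Db major shares 0: none.
F major shares 4: C, Dm, F, Am.
Bb major shares 2: Dm, F.
D major shares 2: Em, G.
The most common triads (4) are shared with F major.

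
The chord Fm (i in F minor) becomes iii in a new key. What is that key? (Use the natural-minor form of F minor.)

The numeral iii denotes a minor triad on scale degree 3. With F on degree 3, the tonic of the new key is Db.
Degree 3 carries a minor triad in major keys, so the destination is Db major.
Check: the diatonic triads of Db major are Db (I), Ebm (ii), Fm (iii), Gb (IV), Ab (V), Bbm (vi), Cdim (vii°) — Fm is indeed iii.

Db major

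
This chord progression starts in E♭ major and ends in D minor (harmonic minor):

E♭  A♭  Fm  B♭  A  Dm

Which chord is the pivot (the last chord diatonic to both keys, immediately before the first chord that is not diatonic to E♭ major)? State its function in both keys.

B♭ — V in E♭ major, VI in D minor

Chords diatonic to E♭ major: E♭, Fm, Gm, A♭, B♭, Cm, Ddim.
Reading the progression, the first chord not in that set is A, so the modulation leaves E♭ major there.
The chord immediately before A is B♭, which is diatonic to both keys: V in E♭ major and VI in D minor.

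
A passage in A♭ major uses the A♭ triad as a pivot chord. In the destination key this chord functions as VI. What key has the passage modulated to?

C minor

The numeral VI denotes a major triad on scale degree 6. With A♭ on degree 6, the tonic of the new key is C.
Degree 6 carries a major triad in minor keys, so the destination is C minor.
Check: the diatonic triads of C minor (natural minor) are Cm (i), Ddim (ii°), E♭ (III), Fm (iv), Gm (v), A♭ (VI), B♭ (VII) — A♭ is indeed VI.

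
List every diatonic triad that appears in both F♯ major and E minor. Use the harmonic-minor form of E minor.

Triads in F♯ major: F♯ major (I), G♯ minor (ii), A♯ minor (iii), B major (IV), C♯ major (V), D♯ minor (vi), E♯ diminished (vii°).
Triads in E minor (harmonic minor): E minor (i), F♯ diminished (ii°), G augmented (III+), A minor (iv), B major (V), C major (VI), D♯ diminished (vii°).
Shared triads with their functions: B major (IV in F♯ major, V in E minor).

B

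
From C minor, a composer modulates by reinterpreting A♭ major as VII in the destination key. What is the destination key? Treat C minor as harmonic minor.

B♭ minor

The numeral VII denotes a major triad on scale degree 7. With A♭ on degree 7, the tonic of the new key is B♭.
Degree 7 carries a major triad in natural-minor keys, so the destination is B♭ minor.
Check: the diatonic triads of B♭ minor (natural minor) are B♭m (i), Cdim (ii°), D♭ (III), E♭m (iv), Fm (v), G♭ (VI), A♭ (VII) — A♭ major is indeed VII.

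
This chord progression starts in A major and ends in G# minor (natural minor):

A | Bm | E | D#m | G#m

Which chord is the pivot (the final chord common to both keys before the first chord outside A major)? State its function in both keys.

E — V in A major, VI in G# minor

Chords diatonic to A major: A, Bm, C#m, D, E, F#m, G#dim.
Reading the progression, the first chord not in that set is D#m, so the modulation leaves A major there.
The chord immediately before D#m is E, which is diatonic to both keys: V in A major and VI in G# minor.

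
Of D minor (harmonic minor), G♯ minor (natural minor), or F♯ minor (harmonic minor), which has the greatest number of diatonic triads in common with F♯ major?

G♯ minor

Triads of F♯ major: F♯ (I), G♯m (ii), A♯m (iii), B (IV), C♯ (V), D♯m (vi), E♯dim (vii°).
D minor (harmonic minor) shares 0: none.
G♯ minor (natural minor) shares 4: F♯, G♯m, B, D♯m.
F♯ minor (harmonic minor) shares 2: C♯, E♯dim.
The most common triads (4) are shared with G♯ minor.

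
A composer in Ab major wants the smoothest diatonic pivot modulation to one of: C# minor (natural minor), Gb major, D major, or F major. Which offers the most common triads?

Triads of Ab major: Ab major (I), Bb minor (ii), C minor (iii), Db major (IV), Eb major (V), F minor (vi), G diminished (vii°).
C# minor (natural minor) shares 0: none.
Gb major shares 2: Bbm, Db.
D major shares 0: none.
F major shares 0: none.
The most common triads (2) are shared with Gb major.

Gb major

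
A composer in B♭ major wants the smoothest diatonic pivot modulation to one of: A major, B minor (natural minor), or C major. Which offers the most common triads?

C major

Triads of B♭ major: B♭ (I), Cm (ii), Dm (iii), E♭ (IV), F (V), Gm (vi), Adim (vii°).
A major shares 0: none.
B minor (natural minor) shares 0: none.
C major shares 2: Dm, F.
The most common triads (2) are shared with C major.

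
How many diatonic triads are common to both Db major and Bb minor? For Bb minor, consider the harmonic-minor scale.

4

Diatonic triads of Db major: Db (I), Ebm (ii), Fm (iii), Gb (IV), Ab (V), Bbm (vi), Cdim (vii°).
Diatonic triads of Bb minor (harmonic minor): Bbm (i), Cdim (ii°), Dbaug (III+), Ebm (iv), F (V), Gb (VI), Adim (vii°).
Matching root and quality in both lists: Ebm, Gb, Bbm, Cdim.
That gives 4 common triads.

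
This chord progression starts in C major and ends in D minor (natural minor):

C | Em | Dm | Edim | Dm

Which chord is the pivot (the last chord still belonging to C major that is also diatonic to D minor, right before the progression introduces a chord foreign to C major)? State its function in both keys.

Dm — ii in C major, i in D minor

Chords diatonic to C major: C, Dm, Em, F, G, Am, Bdim.
Reading the progression, the first chord not in that set is Edim, so the modulation leaves C major there.
The chord immediately before Edim is Dm, which is diatonic to both keys: ii in C major and i in D minor.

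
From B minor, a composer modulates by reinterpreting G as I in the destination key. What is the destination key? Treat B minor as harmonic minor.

G major

The numeral I denotes a major triad on scale degree 1. With G on degree 1, the tonic of the new key is G.
Degree 1 carries a major triad in major keys, so the destination is G major.
Check: the diatonic triads of G major are G (I), Am (ii), Bm (iii), C (IV), D (V), Em (vi), F#dim (vii°) — G is indeed I.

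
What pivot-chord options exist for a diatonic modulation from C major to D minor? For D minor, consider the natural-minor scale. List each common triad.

C, Dm, F, Am

Triads in C major: C (I), Dm (ii), Em (iii), F (IV), G (V), Am (vi), Bdim (vii°).
Triads in D minor (natural minor): Dm (i), Edim (ii°), F (III), Gm (iv), Am (v), Bb (VI), C (VII).
Shared triads with their functions: C (I in C major, VII in D minor); Dm (ii in C major, i in D minor); F (IV in C major, III in D minor); Am (vi in C major, v in D minor).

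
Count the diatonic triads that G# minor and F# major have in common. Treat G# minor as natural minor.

Diatonic triads of G# minor (natural minor): G#m (i), A#dim (ii°), B (III), C#m (iv), D#m (v), E (VI), F# (VII).
Diatonic triads of F# major: F# (I), G#m (ii), A#m (iii), B (IV), C# (V), D#m (vi), E#dim (vii°).
Matching root and quality in both lists: G#m, B, D#m, F#.
That gives 4 common triads.

4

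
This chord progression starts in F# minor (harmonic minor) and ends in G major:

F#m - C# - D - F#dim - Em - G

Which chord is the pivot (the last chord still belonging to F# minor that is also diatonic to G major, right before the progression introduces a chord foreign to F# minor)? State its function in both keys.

Chords diatonic to F# minor: F#m, G#dim, Aaug, Bm, C#, D, E#dim.
Reading the progression, the first chord not in that set is F#dim, so the modulation leaves F# minor there.
The chord immediately before F#dim is D, which is diatonic to both keys: VI in F# minor and V in G major.

D — VI in F# minor, V in G major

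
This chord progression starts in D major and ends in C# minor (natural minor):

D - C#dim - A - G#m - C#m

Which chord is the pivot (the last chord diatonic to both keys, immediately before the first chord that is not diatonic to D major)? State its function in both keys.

A — V in D major, VI in C# minor

Chords diatonic to D major: D, Em, F#m, G, A, Bm, C#dim.
Reading the progression, the first chord not in that set is G#m, so the modulation leaves D major there.
The chord immediately before G#m is A, which is diatonic to both keys: V in D major and VI in C# minor.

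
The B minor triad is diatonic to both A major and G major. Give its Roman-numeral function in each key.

ii in A major; iii in G major

The scale of A major is A B C♯ D E F♯ G♯; B is degree 2, and the triad built there (B-D-F♯) is minor, so it is ii.
The scale of G major is G A B C D E F♯; B is degree 3, and the triad built there (B-D-F♯) is minor, so it is iii.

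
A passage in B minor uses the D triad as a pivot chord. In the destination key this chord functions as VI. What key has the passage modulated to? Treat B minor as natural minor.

The numeral VI denotes a major triad on scale degree 6. With D on degree 6, the tonic of the new key is F#.
Degree 6 carries a major triad in minor keys, so the destination is F# minor.
Check: the diatonic triads of F# minor (natural minor) are F#m (i), G#dim (ii°), A (III), Bm (iv), C#m (v), D (VI), E (VII) — D is indeed VI.

F# minor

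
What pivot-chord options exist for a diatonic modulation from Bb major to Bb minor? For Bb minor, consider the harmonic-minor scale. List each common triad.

F, Adim

Triads in Bb major: Bb (I), Cm (ii), Dm (iii), Eb (IV), F (V), Gm (vi), Adim (vii°).
Triads in Bb minor (harmonic minor): Bbm (i), Cdim (ii°), Dbaug (III+), Ebm (iv), F (V), Gb (VI), Adim (vii°).
Shared triads with their functions: F (V in Bb major, V in Bb minor); Adim (vii° in Bb major, vii° in Bb minor).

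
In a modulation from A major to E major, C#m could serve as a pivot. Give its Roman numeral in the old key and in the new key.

The scale of A major is A B C# D E F# G#; C# is degree 3, and the triad built there (C#-E-G#) is minor, so it is iii.
The scale of E major is E F# G# A B C# D#; C# is degree 6, and the triad built there (C#-E-G#) is minor, so it is vi.

iii in A major; vi in E major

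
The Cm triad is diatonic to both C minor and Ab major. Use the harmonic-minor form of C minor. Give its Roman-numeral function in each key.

i in C minor; iii in Ab major

The scale of C minor (harmonic minor) is C D Eb F G Ab B; C is degree 1, and the triad built there (C-Eb-G) is minor, so it is i.
The scale of Ab major is Ab Bb C Db Eb F G; C is degree 3, and the triad built there (C-Eb-G) is minor, so it is iii.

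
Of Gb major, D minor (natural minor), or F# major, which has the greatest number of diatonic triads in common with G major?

D minor

Triads of G major: G major (I), A minor (ii), B minor (iii), C major (IV), D major (V), E minor (vi), F# diminished (vii°).
Gb major shares 0: none.
D minor (natural minor) shares 2: Am, C.
F# major shares 0: none.
The most common triads (2) are shared with D minor.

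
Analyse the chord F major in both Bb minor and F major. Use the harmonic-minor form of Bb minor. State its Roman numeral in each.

V in Bb minor; I in F major

The scale of Bb minor (harmonic minor) is Bb C Db Eb F Gb A; F is degree 5, and the triad built there (F-A-C) is major, so it is V.
The scale of F major is F G A Bb C D E; F is degree 1, and the triad built there (F-A-C) is major, so it is I.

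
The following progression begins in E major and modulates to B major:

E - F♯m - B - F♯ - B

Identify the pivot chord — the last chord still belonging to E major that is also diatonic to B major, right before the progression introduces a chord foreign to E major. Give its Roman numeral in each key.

B — V in E major, I in B major

Chords diatonic to E major: E, F♯m, G♯m, A, B, C♯m, D♯dim.
Reading the progression, the first chord not in that set is F♯, so the modulation leaves E major there.
The chord immediately before F♯ is B, which is diatonic to both keys: V in E major and I in B major.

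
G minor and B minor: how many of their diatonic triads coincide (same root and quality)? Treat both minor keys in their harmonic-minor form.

0

Diatonic triads of G minor (harmonic minor): G minor (i), A diminished (ii°), Bb augmented (III+), C minor (iv), D major (V), Eb major (VI), F# diminished (vii°).
Diatonic triads of B minor (harmonic minor): B minor (i), C# diminished (ii°), D augmented (III+), E minor (iv), F# major (V), G major (VI), A# diminished (vii°).
No triad has the same root and quality in both keys.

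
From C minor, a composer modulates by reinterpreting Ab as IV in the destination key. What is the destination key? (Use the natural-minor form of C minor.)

The numeral IV denotes a major triad on scale degree 4. With Ab on degree 4, the tonic of the new key is Eb.
Degree 4 carries a major triad in major keys, so the destination is Eb major.
Check: the diatonic triads of Eb major are Eb (I), Fm (ii), Gm (iii), Ab (IV), Bb (V), Cm (vi), Ddim (vii°) — Ab is indeed IV.

Eb major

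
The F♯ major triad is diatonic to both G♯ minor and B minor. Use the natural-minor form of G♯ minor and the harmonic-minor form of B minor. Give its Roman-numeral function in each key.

VII in G♯ minor; V in B minor

The scale of G♯ minor (natural minor) is G♯ A♯ B C♯ D♯ E F♯; F♯ is degree 7, and the triad built there (F♯-A♯-C♯) is major, so it is VII.
The scale of B minor (harmonic minor) is B C♯ D E F♯ G A♯; F♯ is degree 5, and the triad built there (F♯-A♯-C♯) is major, so it is V.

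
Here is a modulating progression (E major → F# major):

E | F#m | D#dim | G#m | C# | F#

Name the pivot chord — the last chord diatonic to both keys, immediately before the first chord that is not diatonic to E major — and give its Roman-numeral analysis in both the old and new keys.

Chords diatonic to E major: E, F#m, G#m, A, B, C#m, D#dim.
Reading the progression, the first chord not in that set is C#, so the modulation leaves E major there.
The chord immediately before C# is G#m, which is diatonic to both keys: iii in E major and ii in F# major.

G#m — iii in E major, ii in F# major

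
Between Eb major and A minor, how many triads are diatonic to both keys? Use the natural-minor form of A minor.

0

Diatonic triads of Eb major: Eb (I), Fm (ii), Gm (iii), Ab (IV), Bb (V), Cm (vi), Ddim (vii°).
Diatonic triads of A minor (natural minor): Am (i), Bdim (ii°), C (III), Dm (iv), Em (v), F (VI), G (VII).
No triad has the same root and quality in both keys.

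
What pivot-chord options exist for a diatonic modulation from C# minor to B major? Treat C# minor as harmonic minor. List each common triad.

C#m

Triads in C# minor (harmonic minor): C# minor (i), D# diminished (ii°), E augmented (III+), F# minor (iv), G# major (V), A major (VI), B# diminished (vii°).
Triads in B major: B major (I), C# minor (ii), D# minor (iii), E major (IV), F# major (V), G# minor (vi), A# diminished (vii°).
Shared triads with their functions: C# minor (i in C# minor, ii in B major).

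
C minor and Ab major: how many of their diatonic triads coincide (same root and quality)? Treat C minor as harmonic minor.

3

Diatonic triads of C minor (harmonic minor): C minor (i), D diminished (ii°), Eb augmented (III+), F minor (iv), G major (V), Ab major (VI), B diminished (vii°).
Diatonic triads of Ab major: Ab major (I), Bb minor (ii), C minor (iii), Db major (IV), Eb major (V), F minor (vi), G diminished (vii°).
Matching root and quality in both lists: C minor, F minor, Ab major.
That gives 3 common triads.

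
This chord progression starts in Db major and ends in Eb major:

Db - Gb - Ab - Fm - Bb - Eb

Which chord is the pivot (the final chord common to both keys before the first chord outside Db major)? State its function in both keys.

Chords diatonic to Db major: Db, Ebm, Fm, Gb, Ab, Bbm, Cdim.
Reading the progression, the first chord not in that set is Bb, so the modulation leaves Db major there.
The chord immediately before Bb is Fm, which is diatonic to both keys: iii in Db major and ii in Eb major.

Fm — iii in Db major, ii in Eb major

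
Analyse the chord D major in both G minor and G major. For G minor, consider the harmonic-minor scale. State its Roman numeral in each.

The scale of G minor (harmonic minor) is G A Bb C D Eb F#; D is degree 5, and the triad built there (D-F#-A) is major, so it is V.
The scale of G major is G A B C D E F#; D is degree 5, and the triad built there (D-F#-A) is major, so it is V.

V in G minor; V in G major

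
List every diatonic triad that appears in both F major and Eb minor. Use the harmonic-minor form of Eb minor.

Bb

Triads in F major: F (I), Gm (ii), Am (iii), Bb (IV), C (V), Dm (vi), Edim (vii°).
Triads in Eb minor (harmonic minor): Ebm (i), Fdim (ii°), Gbaug (III+), Abm (iv), Bb (V), Cb (VI), Ddim (vii°).
Shared triads with their functions: Bb (IV in F major, V in Eb minor).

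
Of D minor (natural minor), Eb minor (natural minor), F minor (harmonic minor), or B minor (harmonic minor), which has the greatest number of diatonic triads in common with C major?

Triads of C major: C (I), Dm (ii), Em (iii), F (IV), G (V), Am (vi), Bdim (vii°).
D minor (natural minor) shares 4: C, Dm, F, Am.
Eb minor (natural minor) shares 0: none.
F minor (harmonic minor) shares 1: C.
B minor (harmonic minor) shares 2: Em, G.
The most common triads (4) are shared with D minor.

D minor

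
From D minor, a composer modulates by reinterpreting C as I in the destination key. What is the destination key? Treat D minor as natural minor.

The numeral I denotes a major triad on scale degree 1. With C on degree 1, the tonic of the new key is C.
Degree 1 carries a major triad in major keys, so the destination is C major.
Check: the diatonic triads of C major are C (I), Dm (ii), Em (iii), F (IV), G (V), Am (vi), Bdim (vii°) — C is indeed I.

C major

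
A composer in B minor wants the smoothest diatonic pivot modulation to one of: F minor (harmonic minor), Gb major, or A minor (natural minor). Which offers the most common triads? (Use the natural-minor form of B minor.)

A minor

Triads of B minor (natural minor): Bm (i), C#dim (ii°), D (III), Em (iv), F#m (v), G (VI), A (VII).
F minor (harmonic minor) shares 0: none.
Gb major shares 0: none.
A minor (natural minor) shares 2: Em, G.
The most common triads (2) are shared with A minor.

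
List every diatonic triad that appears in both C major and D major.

Triads in C major: C major (I), D minor (ii), E minor (iii), F major (IV), G major (V), A minor (vi), B diminished (vii°).
Triads in D major: D major (I), E minor (ii), F# minor (iii), G major (IV), A major (V), B minor (vi), C# diminished (vii°).
Shared triads with their functions: E minor (iii in C major, ii in D major); G major (V in C major, IV in D major).

Em, G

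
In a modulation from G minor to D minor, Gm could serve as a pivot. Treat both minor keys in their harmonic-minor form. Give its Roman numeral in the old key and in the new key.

The scale of G minor (harmonic minor) is G A Bb C D Eb F#; G is degree 1, and the triad built there (G-Bb-D) is minor, so it is i.
The scale of D minor (harmonic minor) is D E F G A Bb C#; G is degree 4, and the triad built there (G-Bb-D) is minor, so it is iv.

i in G minor; iv in D minor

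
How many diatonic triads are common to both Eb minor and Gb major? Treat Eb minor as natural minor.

7

Diatonic triads of Eb minor (natural minor): Eb minor (i), F diminished (ii°), Gb major (III), Ab minor (iv), Bb minor (v), Cb major (VI), Db major (VII).
Diatonic triads of Gb major: Gb major (I), Ab minor (ii), Bb minor (iii), Cb major (IV), Db major (V), Eb minor (vi), F diminished (vii°).
Matching root and quality in both lists: Eb minor, F diminished, Gb major, Ab minor, Bb minor, Cb major, Db major.
That gives 7 common triads.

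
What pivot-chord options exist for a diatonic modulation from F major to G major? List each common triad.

Am, C

Triads in F major: F (I), Gm (ii), Am (iii), Bb (IV), C (V), Dm (vi), Edim (vii°).
Triads in G major: G (I), Am (ii), Bm (iii), C (IV), D (V), Em (vi), F#dim (vii°).
Shared triads with their functions: Am (iii in F major, ii in G major); C (V in F major, IV in G major).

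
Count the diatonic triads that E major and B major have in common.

Diatonic triads of E major: E major (I), F# minor (ii), G# minor (iii), A major (IV), B major (V), C# minor (vi), D# diminished (vii°).
Diatonic triads of B major: B major (I), C# minor (ii), D# minor (iii), E major (IV), F# major (V), G# minor (vi), A# diminished (vii°).
Matching root and quality in both lists: E major, G# minor, B major, C# minor.
That gives 4 common triads.

4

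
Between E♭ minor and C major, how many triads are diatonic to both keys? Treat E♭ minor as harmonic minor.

0

Diatonic triads of E♭ minor (harmonic minor): E♭ minor (i), F diminished (ii°), G♭ augmented (III+), A♭ minor (iv), B♭ major (V), C♭ major (VI), D diminished (vii°).
Diatonic triads of C major: C major (I), D minor (ii), E minor (iii), F major (IV), G major (V), A minor (vi), B diminished (vii°).
No triad has the same root and quality in both keys.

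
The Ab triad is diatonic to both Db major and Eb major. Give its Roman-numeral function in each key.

The scale of Db major is Db Eb F Gb Ab Bb C; Ab is degree 5, and the triad built there (Ab-C-Eb) is major, so it is V.
The scale of Eb major is Eb F G Ab Bb C D; Ab is degree 4, and the triad built there (Ab-C-Eb) is major, so it is IV.

V in Db major; IV in Eb major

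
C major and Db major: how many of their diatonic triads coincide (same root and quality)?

0

Diatonic triads of C major: C (I), Dm (ii), Em (iii), F (IV), G (V), Am (vi), Bdim (vii°).
Diatonic triads of Db major: Db (I), Ebm (ii), Fm (iii), Gb (IV), Ab (V), Bbm (vi), Cdim (vii°).
No triad has the same root and quality in both keys.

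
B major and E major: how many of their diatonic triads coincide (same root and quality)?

Diatonic triads of B major: B (I), C♯m (ii), D♯m (iii), E (IV), F♯ (V), G♯m (vi), A♯dim (vii°).
Diatonic triads of E major: E (I), F♯m (ii), G♯m (iii), A (IV), B (V), C♯m (vi), D♯dim (vii°).
Matching root and quality in both lists: B, C♯m, E, G♯m.
That gives 4 common triads.

4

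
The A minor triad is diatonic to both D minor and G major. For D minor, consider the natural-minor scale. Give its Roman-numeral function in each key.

v in D minor; ii in G major

The scale of D minor (natural minor) is D E F G A B♭ C; A is degree 5, and the triad built there (A-C-E) is minor, so it is v.
The scale of G major is G A B C D E F♯; A is degree 2, and the triad built there (A-C-E) is minor, so it is ii.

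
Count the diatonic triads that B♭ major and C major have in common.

Diatonic triads of B♭ major: B♭ (I), Cm (ii), Dm (iii), E♭ (IV), F (V), Gm (vi), Adim (vii°).
Diatonic triads of C major: C (I), Dm (ii), Em (iii), F (IV), G (V), Am (vi), Bdim (vii°).
Matching root and quality in both lists: Dm, F.
That gives 2 common triads.

2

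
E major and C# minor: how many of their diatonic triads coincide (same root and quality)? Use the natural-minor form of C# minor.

Diatonic triads of E major: E (I), F#m (ii), G#m (iii), A (IV), B (V), C#m (vi), D#dim (vii°).
Diatonic triads of C# minor (natural minor): C#m (i), D#dim (ii°), E (III), F#m (iv), G#m (v), A (VI), B (VII).
Matching root and quality in both lists: E, F#m, G#m, A, B, C#m, D#dim.
That gives 7 common triads.

7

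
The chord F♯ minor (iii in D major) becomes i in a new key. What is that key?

The numeral i denotes a minor triad on scale degree 1. With F♯ on degree 1, the tonic of the new key is F♯.
Degree 1 carries a minor triad in minor keys, so the destination is F♯ minor.
Check: the diatonic triads of F♯ minor (natural minor) are F♯m (i), G♯dim (ii°), A (III), Bm (iv), C♯m (v), D (VI), E (VII) — F♯ minor is indeed i.

F♯ minor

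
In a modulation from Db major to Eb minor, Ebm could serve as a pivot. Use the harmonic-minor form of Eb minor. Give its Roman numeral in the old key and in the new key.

ii in Db major; i in Eb minor

The scale of Db major is Db Eb F Gb Ab Bb C; Eb is degree 2, and the triad built there (Eb-Gb-Bb) is minor, so it is ii.
The scale of Eb minor (harmonic minor) is Eb F Gb Ab Bb Cb D; Eb is degree 1, and the triad built there (Eb-Gb-Bb) is minor, so it is i.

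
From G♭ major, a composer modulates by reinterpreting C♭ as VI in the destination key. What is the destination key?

E♭ minor

The numeral VI denotes a major triad on scale degree 6. With C♭ on degree 6, the tonic of the new key is E♭.
Degree 6 carries a major triad in minor keys, so the destination is E♭ minor.
Check: the diatonic triads of E♭ minor (natural minor) are E♭m (i), Fdim (ii°), G♭ (III), A♭m (iv), B♭m (v), C♭ (VI), D♭ (VII) — C♭ is indeed VI.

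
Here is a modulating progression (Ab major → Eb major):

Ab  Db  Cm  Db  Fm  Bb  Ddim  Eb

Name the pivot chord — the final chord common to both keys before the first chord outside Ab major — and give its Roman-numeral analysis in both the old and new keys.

Fm — vi in Ab major, ii in Eb major

Chords diatonic to Ab major: Ab, Bbm, Cm, Db, Eb, Fm, Gdim.
Reading the progression, the first chord not in that set is Bb, so the modulation leaves Ab major there.
The chord immediately before Bb is Fm, which is diatonic to both keys: vi in Ab major and ii in Eb major.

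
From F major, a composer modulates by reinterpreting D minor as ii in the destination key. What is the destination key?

The numeral ii denotes a minor triad on scale degree 2. With D on degree 2, the tonic of the new key is C.
Degree 2 carries a minor triad in major keys, so the destination is C major.
Check: the diatonic triads of C major are C (I), Dm (ii), Em (iii), F (IV), G (V), Am (vi), Bdim (vii°) — D minor is indeed ii.

C major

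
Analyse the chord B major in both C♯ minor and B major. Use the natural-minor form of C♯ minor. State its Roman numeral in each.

VII in C♯ minor; I in B major

The scale of C♯ minor (natural minor) is C♯ D♯ E F♯ G♯ A B; B is degree 7, and the triad built there (B-D♯-F♯) is major, so it is VII.
The scale of B major is B C♯ D♯ E F♯ G♯ A♯; B is degree 1, and the triad built there (B-D♯-F♯) is major, so it is I.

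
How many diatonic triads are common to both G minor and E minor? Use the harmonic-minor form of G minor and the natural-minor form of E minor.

2

Diatonic triads of G minor (harmonic minor): Gm (i), Adim (ii°), Bbaug (III+), Cm (iv), D (V), Eb (VI), F#dim (vii°).
Diatonic triads of E minor (natural minor): Em (i), F#dim (ii°), G (III), Am (iv), Bm (v), C (VI), D (VII).
Matching root and quality in both lists: D, F#dim.
That gives 2 common triads.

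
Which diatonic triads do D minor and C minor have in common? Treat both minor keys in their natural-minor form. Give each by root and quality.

Triads in D minor (natural minor): Dm (i), Edim (ii°), F (III), Gm (iv), Am (v), Bb (VI), C (VII).
Triads in C minor (natural minor): Cm (i), Ddim (ii°), Eb (III), Fm (iv), Gm (v), Ab (VI), Bb (VII).
Shared triads with their functions: Gm (iv in D minor, v in C minor); Bb (VI in D minor, VII in C minor).

Gm, Bb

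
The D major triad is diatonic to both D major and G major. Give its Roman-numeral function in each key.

I in D major; V in G major

The scale of D major is D E F# G A B C#; D is degree 1, and the triad built there (D-F#-A) is major, so it is I.
The scale of G major is G A B C D E F#; D is degree 5, and the triad built there (D-F#-A) is major, so it is V.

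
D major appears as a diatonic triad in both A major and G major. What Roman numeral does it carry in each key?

IV in A major; V in G major

The scale of A major is A B C# D E F# G#; D is degree 4, and the triad built there (D-F#-A) is major, so it is IV.
The scale of G major is G A B C D E F#; D is degree 5, and the triad built there (D-F#-A) is major, so it is V.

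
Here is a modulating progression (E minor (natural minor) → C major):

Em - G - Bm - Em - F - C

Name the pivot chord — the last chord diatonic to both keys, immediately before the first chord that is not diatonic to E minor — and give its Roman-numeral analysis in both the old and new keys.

Chords diatonic to E minor: Em, F♯dim, G, Am, Bm, C, D.
Reading the progression, the first chord not in that set is F, so the modulation leaves E minor there.
The chord immediately before F is Em, which is diatonic to both keys: i in E minor and iii in C major.

Em — i in E minor, iii in C major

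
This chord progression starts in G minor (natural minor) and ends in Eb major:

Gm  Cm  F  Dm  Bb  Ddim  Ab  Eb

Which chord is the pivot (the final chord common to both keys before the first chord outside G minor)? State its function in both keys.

Bb — III in G minor, V in Eb major

Chords diatonic to G minor: Gm, Adim, Bb, Cm, Dm, Eb, F.
Reading the progression, the first chord not in that set is Ddim, so the modulation leaves G minor there.
The chord immediately before Ddim is Bb, which is diatonic to both keys: III in G minor and V in Eb major.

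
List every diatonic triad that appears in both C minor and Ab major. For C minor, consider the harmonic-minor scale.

Triads in C minor (harmonic minor): Cm (i), Ddim (ii°), Ebaug (III+), Fm (iv), G (V), Ab (VI), Bdim (vii°).
Triads in Ab major: Ab (I), Bbm (ii), Cm (iii), Db (IV), Eb (V), Fm (vi), Gdim (vii°).
Shared triads with their functions: Cm (i in C minor, iii in Ab major); Fm (iv in C minor, vi in Ab major); Ab (VI in C minor, I in Ab major).

Cm, Fm, Ab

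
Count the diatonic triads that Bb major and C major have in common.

Diatonic triads of Bb major: Bb (I), Cm (ii), Dm (iii), Eb (IV), F (V), Gm (vi), Adim (vii°).
Diatonic triads of C major: C (I), Dm (ii), Em (iii), F (IV), G (V), Am (vi), Bdim (vii°).
Matching root and quality in both lists: Dm, F.
That gives 2 common triads.

2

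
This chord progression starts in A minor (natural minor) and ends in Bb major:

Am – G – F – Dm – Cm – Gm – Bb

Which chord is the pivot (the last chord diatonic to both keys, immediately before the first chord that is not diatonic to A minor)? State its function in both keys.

Chords diatonic to A minor: Am, Bdim, C, Dm, Em, F, G.
Reading the progression, the first chord not in that set is Cm, so the modulation leaves A minor there.
The chord immediately before Cm is Dm, which is diatonic to both keys: iv in A minor and iii in Bb major.

Dm — iv in A minor, iii in Bb major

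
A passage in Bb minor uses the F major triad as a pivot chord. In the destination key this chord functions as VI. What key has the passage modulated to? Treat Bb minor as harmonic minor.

The numeral VI denotes a major triad on scale degree 6. With F on degree 6, the tonic of the new key is A.
Degree 6 carries a major triad in minor keys, so the destination is A minor.
Check: the diatonic triads of A minor (natural minor) are Am (i), Bdim (ii°), C (III), Dm (iv), Em (v), F (VI), G (VII) — F major is indeed VI.

A minor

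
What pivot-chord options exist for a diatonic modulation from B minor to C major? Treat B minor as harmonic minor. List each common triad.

Triads in B minor (harmonic minor): Bm (i), C#dim (ii°), Daug (III+), Em (iv), F# (V), G (VI), A#dim (vii°).
Triads in C major: C (I), Dm (ii), Em (iii), F (IV), G (V), Am (vi), Bdim (vii°).
Shared triads with their functions: Em (iv in B minor, iii in C major); G (VI in B minor, V in C major).

Em, G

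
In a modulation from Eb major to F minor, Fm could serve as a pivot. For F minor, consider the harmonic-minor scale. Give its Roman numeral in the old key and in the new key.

The scale of Eb major is Eb F G Ab Bb C D; F is degree 2, and the triad built there (F-Ab-C) is minor, so it is ii.
The scale of F minor (harmonic minor) is F G Ab Bb C Db E; F is degree 1, and the triad built there (F-Ab-C) is minor, so it is i.

ii in Eb major; i in F minor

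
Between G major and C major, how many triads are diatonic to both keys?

4

Diatonic triads of G major: G (I), Am (ii), Bm (iii), C (IV), D (V), Em (vi), F#dim (vii°).
Diatonic triads of C major: C (I), Dm (ii), Em (iii), F (IV), G (V), Am (vi), Bdim (vii°).
Matching root and quality in both lists: G, Am, C, Em.
That gives 4 common triads.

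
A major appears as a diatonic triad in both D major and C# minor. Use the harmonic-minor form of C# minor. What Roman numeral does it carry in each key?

V in D major; VI in C# minor

The scale of D major is D E F# G A B C#; A is degree 5, and the triad built there (A-C#-E) is major, so it is V.
The scale of C# minor (harmonic minor) is C# D# E F# G# A B#; A is degree 6, and the triad built there (A-C#-E) is major, so it is VI.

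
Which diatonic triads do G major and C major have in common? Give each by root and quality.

G, Am, C, Em

Triads in G major: G major (I), A minor (ii), B minor (iii), C major (IV), D major (V), E minor (vi), F# diminished (vii°).
Triads in C major: C major (I), D minor (ii), E minor (iii), F major (IV), G major (V), A minor (vi), B diminished (vii°).
Shared triads with their functions: G major (I in G major, V in C major); A minor (ii in G major, vi in C major); C major (IV in G major, I in C major); E minor (vi in G major, iii in C major).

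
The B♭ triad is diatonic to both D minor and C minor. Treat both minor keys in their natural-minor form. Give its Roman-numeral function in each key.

VI in D minor; VII in C minor

The scale of D minor (natural minor) is D E F G A B♭ C; B♭ is degree 6, and the triad built there (B♭-D-F) is major, so it is VI.
The scale of C minor (natural minor) is C D E♭ F G A♭ B♭; B♭ is degree 7, and the triad built there (B♭-D-F) is major, so it is VII.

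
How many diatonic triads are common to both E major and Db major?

0

Diatonic triads of E major: E (I), F#m (ii), G#m (iii), A (IV), B (V), C#m (vi), D#dim (vii°).
Diatonic triads of Db major: Db (I), Ebm (ii), Fm (iii), Gb (IV), Ab (V), Bbm (vi), Cdim (vii°).
No triad has the same root and quality in both keys.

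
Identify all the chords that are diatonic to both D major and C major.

Em, G

Triads in D major: D (I), Em (ii), F#m (iii), G (IV), A (V), Bm (vi), C#dim (vii°).
Triads in C major: C (I), Dm (ii), Em (iii), F (IV), G (V), Am (vi), Bdim (vii°).
Shared triads with their functions: Em (ii in D major, iii in C major); G (IV in D major, V in C major).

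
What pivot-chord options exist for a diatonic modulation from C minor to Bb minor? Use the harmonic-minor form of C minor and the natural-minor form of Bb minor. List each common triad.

Triads in C minor (harmonic minor): Cm (i), Ddim (ii°), Ebaug (III+), Fm (iv), G (V), Ab (VI), Bdim (vii°).
Triads in Bb minor (natural minor): Bbm (i), Cdim (ii°), Db (III), Ebm (iv), Fm (v), Gb (VI), Ab (VII).
Shared triads with their functions: Fm (iv in C minor, v in Bb minor); Ab (VI in C minor, VII in Bb minor).

Fm, Ab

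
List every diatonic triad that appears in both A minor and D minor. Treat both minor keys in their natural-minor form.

Am, C, Dm, F

Triads in A minor (natural minor): Am (i), Bdim (ii°), C (III), Dm (iv), Em (v), F (VI), G (VII).
Triads in D minor (natural minor): Dm (i), Edim (ii°), F (III), Gm (iv), Am (v), Bb (VI), C (VII).
Shared triads with their functions: Am (i in A minor, v in D minor); C (III in A minor, VII in D minor); Dm (iv in A minor, i in D minor); F (VI in A minor, III in D minor).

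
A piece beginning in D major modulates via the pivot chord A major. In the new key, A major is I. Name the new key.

The numeral I denotes a major triad on scale degree 1. With A on degree 1, the tonic of the new key is A.
Degree 1 carries a major triad in major keys, so the destination is A major.
Check: the diatonic triads of A major are A (I), Bm (ii), C♯m (iii), D (IV), E (V), F♯m (vi), G♯dim (vii°) — A major is indeed I.

A major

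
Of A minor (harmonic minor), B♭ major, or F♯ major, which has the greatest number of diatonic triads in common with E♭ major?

B♭ major

Triads of E♭ major: E♭ major (I), F minor (ii), G minor (iii), A♭ major (IV), B♭ major (V), C minor (vi), D diminished (vii°).
A minor (harmonic minor) shares 0: none.
B♭ major shares 4: E♭, Gm, B♭, Cm.
F♯ major shares 0: none.
The most common triads (4) are shared with B♭ major.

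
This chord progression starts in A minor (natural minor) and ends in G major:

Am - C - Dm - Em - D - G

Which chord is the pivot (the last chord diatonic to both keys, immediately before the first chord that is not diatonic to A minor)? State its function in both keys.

Em — v in A minor, vi in G major

Chords diatonic to A minor: Am, Bdim, C, Dm, Em, F, G.
Reading the progression, the first chord not in that set is D, so the modulation leaves A minor there.
The chord immediately before D is Em, which is diatonic to both keys: v in A minor and vi in G major.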